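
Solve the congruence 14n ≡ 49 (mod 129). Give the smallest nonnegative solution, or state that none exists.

68

gcd(129, 14) = 1.
1 divides 49, so solutions exist.
By Bézout, 14*(-46) + 129*(5) = 1.
So 14*(-46) ≡ 1 (mod 129); multiply by 49: n ≡ -2254 (mod 129).
Smallest nonnegative: n = -2254 mod 129 = 68.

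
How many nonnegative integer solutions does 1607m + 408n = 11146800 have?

17

gcd(1607, 408) = 1.
By Bézout, 1607*(-49) + 408*(193) = 1.
One solution: (72, 27037).
General: m = 72 + 408t, n = 27037 - 1607t.
m ≥ 0 ⇒ t ≥ 0; n ≥ 0 ⇒ t ≤ 16. So t ∈ [0, 16]: 17 solutions.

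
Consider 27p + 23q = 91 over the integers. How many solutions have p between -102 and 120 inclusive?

gcd(27, 23) = 1.
By Bézout, 27*(6) + 23*(-7) = 1.
Particular solution: (17, -16).
General solution: p = 17 + 23t, q = -16 - 27t for integer t.
-102 ≤ 17 + 23t ≤ 120 gives t ∈ [-5, 4], which is 10 values.

10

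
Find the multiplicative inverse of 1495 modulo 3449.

3186

gcd(3449, 1495) = 1.
By Bézout, 1495×(-263) + 3449×(114) = 1.
So 1495×-263 ≡ 1 (mod 3449), and -263 mod 3449 = 3186.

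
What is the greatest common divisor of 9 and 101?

1

gcd(101, 9) = 1  (101 = 11*9 + 2, 9 = 4*2 + 1, 2 = 2*1).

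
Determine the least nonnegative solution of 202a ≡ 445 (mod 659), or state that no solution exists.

gcd(659, 202) = 1  (659 = 3·202 + 53, 202 = 3·53 + 43, 53 = 1·43 + 10, 43 = 4·10 + 3, 10 = 3·3 + 1, 3 = 3·1).
1 divides 445, so solutions exist.
Back-substituting, 202·(-199) + 659·(61) = 1.
So 202·(-199) ≡ 1 (mod 659); multiply by 445: a ≡ -88555 (mod 659).
Smallest nonnegative: a = -88555 mod 659 = 410.

410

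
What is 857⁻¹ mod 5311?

4871

gcd(5311, 857) = 1  (5311 = 6×857 + 169, 857 = 5×169 + 12, 169 = 14×12 + 1, 12 = 12×1).
Back-substituting, 857×(-440) + 5311×(71) = 1.
So 857×-440 ≡ 1 (mod 5311), and -440 mod 5311 = 4871.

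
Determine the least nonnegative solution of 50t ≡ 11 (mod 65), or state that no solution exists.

no solution

gcd(65, 50) = 5  (65 = 1×50 + 15, 50 = 3×15 + 5, 15 = 3×5).
5 does not divide 11, so the congruence has no solution.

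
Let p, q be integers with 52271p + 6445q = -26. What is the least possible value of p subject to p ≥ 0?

gcd(52271, 6445):
  52271 = 8×6445 + 711
  6445 = 9×711 + 46
  711 = 15×46 + 21
  46 = 2×21 + 4
  21 = 5×4 + 1
  4 = 4×1
so gcd(52271, 6445) = 1.
1 divides -26, so solutions exist.
Back-substitute for Bézout coefficients:
  1 = 21 - 5×4
  ... = 52271×(1541) + 6445×(-12498)
Scale by -26/1 = -26: (p₀, q₀) = (-40066, 324948).
General solution: p = -40066 + 6445t, q = 324948 - 52271t for integer t.
p ≥ 0: smallest is -40066 mod 6445 = 5049 (at t = 7), with q = -40949.

5049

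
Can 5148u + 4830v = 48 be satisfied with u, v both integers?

yes

gcd(5148, 4830) = 6.
6 divides 48, so integer solutions exist.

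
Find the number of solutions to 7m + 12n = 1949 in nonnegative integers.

gcd(12, 7) = 1  (12 = 1·7 + 5, 7 = 1·5 + 2, 5 = 2·2 + 1, 2 = 2·1).
Back-substituting, 7·(-5) + 12·(3) = 1.
Scale by 1949: one solution is (-9745, 5847). Reduce m mod 12: (11, 156).
General: m = 11 + 12t, n = 156 - 7t.
m ≥ 0 ⇒ t ≥ 0; n ≥ 0 ⇒ t ≤ 22. So t ∈ [0, 22]: 23 solutions.

23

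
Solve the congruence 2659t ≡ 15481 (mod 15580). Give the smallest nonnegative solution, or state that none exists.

5039

gcd(15580, 2659):
  15580 = 5×2659 + 2285
  2659 = 1×2285 + 374
  2285 = 6×374 + 41
  374 = 9×41 + 5
  41 = 8×5 + 1
  5 = 5×1
so gcd(15580, 2659) = 1.
1 divides 15481, so solutions exist.
Back-substitute for Bézout coefficients:
  1 = 41 - 8×5
  ... = 2659×(-3041) + 15580×(519)
So 2659×(-3041) ≡ 1 (mod 15580); multiply by 15481: t ≡ -47077721 (mod 15580).
Smallest nonnegative: t = -47077721 mod 15580 = 5039.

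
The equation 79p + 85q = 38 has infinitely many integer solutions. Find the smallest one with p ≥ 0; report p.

gcd(85, 79) = 1.
1 divides 38, so solutions exist.
By Bézout, 79·(14) + 85·(-13) = 1.
Scale by 38/1 = 38: (p₀, q₀) = (532, -494).
General solution: p = 532 + 85t, q = -494 - 79t for integer t.
p ≥ 0: smallest is 532 mod 85 = 22 (at t = -6), with q = -20.

22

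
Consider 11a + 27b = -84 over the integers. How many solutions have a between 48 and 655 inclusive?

22

gcd(27, 11):
  27 = 2·11 + 5
  11 = 2·5 + 1
  5 = 5·1
so gcd(27, 11) = 1.
Back-substitute for Bézout coefficients:
  1 = 11 - 2·5
  ... = 11·(5) + 27·(-2)
Scale by -84: particular solution (-420, 168); reduce a mod 27: (12, -8).
General solution: a = 12 + 27t, b = -8 - 11t for integer t.
48 ≤ 12 + 27t ≤ 655 gives t ∈ [2, 23], which is 22 values.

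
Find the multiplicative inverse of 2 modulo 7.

gcd(7, 2):
  7 = 3*2 + 1
  2 = 2*1
so gcd(7, 2) = 1.
Back-substitute for Bézout coefficients:
  1 = 7 - 3*2
  ... = 2*(-3) + 7*(1)
So 2*-3 ≡ 1 (mod 7), and -3 mod 7 = 4.

4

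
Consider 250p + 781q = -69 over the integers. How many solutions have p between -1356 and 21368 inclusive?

29

gcd(781, 250) = 1.
By Bézout, 250×(-378) + 781×(121) = 1.
Particular solution: (309, -99).
General solution: p = 309 + 781t, q = -99 - 250t for integer t.
-1356 ≤ 309 + 781t ≤ 21368 gives t ∈ [-2, 26], which is 29 values.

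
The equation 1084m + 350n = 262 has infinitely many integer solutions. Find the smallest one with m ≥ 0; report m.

gcd(1084, 350) = 2  (1084 = 3·350 + 34, 350 = 10·34 + 10, 34 = 3·10 + 4, 10 = 2·4 + 2, 4 = 2·2).
2 divides 262, so solutions exist.
Back-substituting, 1084·(-72) + 350·(223) = 2.
Scale by 262/2 = 131: (m₀, n₀) = (-9432, 29213).
General solution: m = -9432 + 175t, n = 29213 - 542t for integer t.
m ≥ 0: smallest is -9432 mod 175 = 18 (at t = 54), with n = -55.

18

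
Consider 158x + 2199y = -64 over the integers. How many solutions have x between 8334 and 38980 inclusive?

gcd(2199, 158):
  2199 = 13×158 + 145
  158 = 1×145 + 13
  145 = 11×13 + 2
  13 = 6×2 + 1
  2 = 2×1
so gcd(2199, 158) = 1.
Back-substitute for Bézout coefficients:
  1 = 13 - 6×2
  ... = 158×(1016) + 2199×(-73)
Scale by -64: particular solution (-65024, 4672); reduce x mod 2199: (946, -68).
General solution: x = 946 + 2199t, y = -68 - 158t for integer t.
8334 ≤ 946 + 2199t ≤ 38980 gives t ∈ [4, 17], which is 14 values.

14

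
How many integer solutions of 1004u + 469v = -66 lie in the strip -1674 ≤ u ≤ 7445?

gcd(1004, 469) = 1.
By Bézout, 1004×(-135) + 469×(289) = 1.
Particular solution: (468, -1002).
General solution: u = 468 + 469t, v = -1002 - 1004t for integer t.
-1674 ≤ 468 + 469t ≤ 7445 gives t ∈ [-4, 14], which is 19 values.

19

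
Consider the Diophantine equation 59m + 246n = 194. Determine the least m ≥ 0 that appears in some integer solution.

gcd(246, 59):
  246 = 4×59 + 10
  59 = 5×10 + 9
  10 = 1×9 + 1
  9 = 9×1
so gcd(246, 59) = 1.
1 divides 194, so solutions exist.
Back-substitute for Bézout coefficients:
  1 = 10 - 1×9
  ... = 59×(-25) + 246×(6)
Scale by 194/1 = 194: (m₀, n₀) = (-4850, 1164).
General solution: m = -4850 + 246t, n = 1164 - 59t for integer t.
m ≥ 0: smallest is -4850 mod 246 = 70 (at t = 20), with n = -16.

70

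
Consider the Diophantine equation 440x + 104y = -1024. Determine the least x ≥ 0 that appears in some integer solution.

gcd(440, 104) = 8  (440 = 4*104 + 24, 104 = 4*24 + 8, 24 = 3*8).
8 divides -1024, so solutions exist.
Back-substituting, 440*(-4) + 104*(17) = 8.
Scale by -1024/8 = -128: (x₀, y₀) = (512, -2176).
General solution: x = 512 + 13t, y = -2176 - 55t for integer t.
x ≥ 0: smallest is 512 mod 13 = 5 (at t = -39), with y = -31.

5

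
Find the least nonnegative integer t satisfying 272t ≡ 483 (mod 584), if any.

no solution

gcd(584, 272) = 8  (584 = 2×272 + 40, 272 = 6×40 + 32, 40 = 1×32 + 8, 32 = 4×8).
8 does not divide 483, so the congruence has no solution.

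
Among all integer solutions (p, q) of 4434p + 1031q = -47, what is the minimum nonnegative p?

gcd(4434, 1031):
  4434 = 4×1031 + 310
  1031 = 3×310 + 101
  310 = 3×101 + 7
  101 = 14×7 + 3
  7 = 2×3 + 1
  3 = 3×1
so gcd(4434, 1031) = 1.
1 divides -47, so solutions exist.
Back-substitute for Bézout coefficients:
  1 = 7 - 2×3
  ... = 4434×(296) + 1031×(-1273)
Scale by -47/1 = -47: (p₀, q₀) = (-13912, 59831).
General solution: p = -13912 + 1031t, q = 59831 - 4434t for integer t.
p ≥ 0: smallest is -13912 mod 1031 = 522 (at t = 14), with q = -2245.

522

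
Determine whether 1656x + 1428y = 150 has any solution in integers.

no

gcd(1656, 1428):
  1656 = 1×1428 + 228
  1428 = 6×228 + 60
  228 = 3×60 + 48
  60 = 1×48 + 12
  48 = 4×12
so gcd(1656, 1428) = 12.
12 does not divide 150 (remainder 6), so no integer solutions.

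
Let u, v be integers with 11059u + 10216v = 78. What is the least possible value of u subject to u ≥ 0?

gcd(11059, 10216):
  11059 = 1*10216 + 843
  10216 = 12*843 + 100
  843 = 8*100 + 43
  100 = 2*43 + 14
  43 = 3*14 + 1
  14 = 14*1
so gcd(11059, 10216) = 1.
1 divides 78, so solutions exist.
Back-substitute for Bézout coefficients:
  1 = 43 - 3*14
  ... = 11059*(715) + 10216*(-774)
Scale by 78/1 = 78: (u₀, v₀) = (55770, -60372).
General solution: u = 55770 + 10216t, v = -60372 - 11059t for integer t.
u ≥ 0: smallest is 55770 mod 10216 = 4690 (at t = -5), with v = -5077.

4690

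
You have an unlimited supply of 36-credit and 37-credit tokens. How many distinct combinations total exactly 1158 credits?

Need nonnegative integers with 36j + 37k = 1158.
gcd(36, 37) = 1, and 36·(-1) + 37·(1) = 1.
So (j₀, k₀) = (-1158, 1158); general j = -1158 + 37t, k = 1158 - 36t.
j ≥ 0 ⇒ t ≥ 32; k ≥ 0 ⇒ t ≤ 32. That's 1 value of t.

1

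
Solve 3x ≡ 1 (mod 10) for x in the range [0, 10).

7

gcd(10, 3) = 1  (10 = 3×3 + 1, 3 = 3×1).
Back-substituting, 3×(-3) + 10×(1) = 1.
So 3×-3 ≡ 1 (mod 10), and -3 mod 10 = 7.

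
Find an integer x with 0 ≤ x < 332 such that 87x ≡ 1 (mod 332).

187

gcd(332, 87):
  332 = 3×87 + 71
  87 = 1×71 + 16
  71 = 4×16 + 7
  16 = 2×7 + 2
  7 = 3×2 + 1
  2 = 2×1
so gcd(332, 87) = 1.
Back-substitute for Bézout coefficients:
  1 = 7 - 3×2
  ... = 87×(-145) + 332×(38)
So 87×-145 ≡ 1 (mod 332), and -145 mod 332 = 187.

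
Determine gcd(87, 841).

29

gcd(841, 87):
  841 = 9*87 + 58
  87 = 1*58 + 29
  58 = 2*29
so gcd(841, 87) = 29.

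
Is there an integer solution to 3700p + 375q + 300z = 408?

gcd(3700, 375) = 25.
gcd(25, 300) = 25.
25 does not divide 408 (remainder 8), so no integer solutions.

no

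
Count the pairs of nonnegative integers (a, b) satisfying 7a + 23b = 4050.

25

gcd(23, 7) = 1.
By Bézout, 7·(10) + 23·(-3) = 1.
One solution: (20, 170).
General: a = 20 + 23t, b = 170 - 7t.
a ≥ 0 ⇒ t ≥ 0; b ≥ 0 ⇒ t ≤ 24. So t ∈ [0, 24]: 25 solutions.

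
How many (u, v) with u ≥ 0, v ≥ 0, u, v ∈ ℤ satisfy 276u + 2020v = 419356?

gcd(2020, 276) = 4.
By Bézout, 276*(-161) + 2020*(22) = 4.
One solution: (41, 202).
General: u = 41 + 505t, v = 202 - 69t.
u ≥ 0 ⇒ t ≥ 0; v ≥ 0 ⇒ t ≤ 2. So t ∈ [0, 2]: 3 solutions.

3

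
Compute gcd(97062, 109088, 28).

14

gcd(109088, 97062) = 14  (109088 = 1×97062 + 12026, 97062 = 8×12026 + 854, 12026 = 14×854 + 70, 854 = 12×70 + 14, 70 = 5×14).
gcd(14, 28) = 14.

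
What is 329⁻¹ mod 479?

380

gcd(479, 329) = 1.
By Bézout, 329*(-99) + 479*(68) = 1.
So 329*-99 ≡ 1 (mod 479), and -99 mod 479 = 380.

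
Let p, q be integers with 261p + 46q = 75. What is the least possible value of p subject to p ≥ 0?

gcd(261, 46):
  261 = 5·46 + 31
  46 = 1·31 + 15
  31 = 2·15 + 1
  15 = 15·1
so gcd(261, 46) = 1.
1 divides 75, so solutions exist.
Back-substitute for Bézout coefficients:
  1 = 31 - 2·15
  ... = 261·(3) + 46·(-17)
Scale by 75/1 = 75: (p₀, q₀) = (225, -1275).
General solution: p = 225 + 46t, q = -1275 - 261t for integer t.
p ≥ 0: smallest is 225 mod 46 = 41 (at t = -4), with q = -231.

41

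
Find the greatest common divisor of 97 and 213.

1

gcd(213, 97):
  213 = 2*97 + 19
  97 = 5*19 + 2
  19 = 9*2 + 1
  2 = 2*1
so gcd(213, 97) = 1.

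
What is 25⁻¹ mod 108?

gcd(108, 25) = 1  (108 = 4·25 + 8, 25 = 3·8 + 1, 8 = 8·1).
Back-substituting, 25·(13) + 108·(-3) = 1.
So 25·13 ≡ 1 (mod 108), and 13 mod 108 = 13.

13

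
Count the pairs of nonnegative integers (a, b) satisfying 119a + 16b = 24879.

13

gcd(119, 16) = 1.
By Bézout, 119·(7) + 16·(-52) = 1.
One solution: (9, 1488).
General: a = 9 + 16t, b = 1488 - 119t.
a ≥ 0 ⇒ t ≥ 0; b ≥ 0 ⇒ t ≤ 12. So t ∈ [0, 12]: 13 solutions.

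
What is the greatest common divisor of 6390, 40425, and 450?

15

gcd(40425, 6390):
  40425 = 6*6390 + 2085
  6390 = 3*2085 + 135
  2085 = 15*135 + 60
  135 = 2*60 + 15
  60 = 4*15
so gcd(40425, 6390) = 15.
gcd(15, 450) = 15.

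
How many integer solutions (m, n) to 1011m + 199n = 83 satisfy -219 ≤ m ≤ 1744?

gcd(1011, 199) = 1  (1011 = 5*199 + 16, 199 = 12*16 + 7, 16 = 2*7 + 2, 7 = 3*2 + 1, 2 = 2*1).
Back-substituting, 1011*(-87) + 199*(442) = 1.
Scale by 83: particular solution (-7221, 36686); reduce m mod 199: (142, -721).
General solution: m = 142 + 199t, n = -721 - 1011t for integer t.
-219 ≤ 142 + 199t ≤ 1744 gives t ∈ [-1, 8], which is 10 values.

10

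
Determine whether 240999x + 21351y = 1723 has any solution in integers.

gcd(240999, 21351) = 33.
33 does not divide 1723 (remainder 7), so no integer solutions.

no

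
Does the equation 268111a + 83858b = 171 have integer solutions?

no

gcd(268111, 83858):
  268111 = 3×83858 + 16537
  83858 = 5×16537 + 1173
  16537 = 14×1173 + 115
  1173 = 10×115 + 23
  115 = 5×23
so gcd(268111, 83858) = 23.
23 does not divide 171 (remainder 10), so no integer solutions.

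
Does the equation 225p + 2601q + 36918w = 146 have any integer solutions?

no

gcd(2601, 225) = 9.
gcd(9, 36918) = 9.
9 does not divide 146 (remainder 2), so no integer solutions.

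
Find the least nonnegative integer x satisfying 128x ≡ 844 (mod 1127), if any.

gcd(1127, 128):
  1127 = 8×128 + 103
  128 = 1×103 + 25
  103 = 4×25 + 3
  25 = 8×3 + 1
  3 = 3×1
so gcd(1127, 128) = 1.
1 divides 844, so solutions exist.
Back-substitute for Bézout coefficients:
  1 = 25 - 8×3
  ... = 128×(361) + 1127×(-41)
So 128×(361) ≡ 1 (mod 1127); multiply by 844: x ≡ 304684 (mod 1127).
Smallest nonnegative: x = 304684 mod 1127 = 394.

394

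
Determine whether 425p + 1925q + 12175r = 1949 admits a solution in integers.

no

gcd(1925, 425) = 25  (1925 = 4×425 + 225, 425 = 1×225 + 200, 225 = 1×200 + 25, 200 = 8×25).
gcd(25, 12175) = 25.
25 does not divide 1949 (remainder 24), so no integer solutions.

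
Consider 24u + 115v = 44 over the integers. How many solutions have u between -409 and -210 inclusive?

1

gcd(115, 24) = 1  (115 = 4*24 + 19, 24 = 1*19 + 5, 19 = 3*5 + 4, 5 = 1*4 + 1, 4 = 4*1).
Back-substituting, 24*(24) + 115*(-5) = 1.
Scale by 44: particular solution (1056, -220); reduce u mod 115: (21, -4).
General solution: u = 21 + 115t, v = -4 - 24t for integer t.
-409 ≤ 21 + 115t ≤ -210 gives t ∈ [-3, -3], which is 1 value.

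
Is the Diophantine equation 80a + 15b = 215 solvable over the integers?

yes

gcd(80, 15):
  80 = 5*15 + 5
  15 = 3*5
so gcd(80, 15) = 5.
5 divides 215, so integer solutions exist.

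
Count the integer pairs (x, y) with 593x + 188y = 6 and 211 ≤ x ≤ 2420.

gcd(593, 188) = 1  (593 = 3×188 + 29, 188 = 6×29 + 14, 29 = 2×14 + 1, 14 = 14×1).
Back-substituting, 593×(13) + 188×(-41) = 1.
Scale by 6: particular solution (78, -246); reduce x mod 188: (78, -246).
General solution: x = 78 + 188t, y = -246 - 593t for integer t.
211 ≤ 78 + 188t ≤ 2420 gives t ∈ [1, 12], which is 12 values.

12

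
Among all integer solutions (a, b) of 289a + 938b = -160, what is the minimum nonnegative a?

gcd(938, 289) = 1  (938 = 3×289 + 71, 289 = 4×71 + 5, 71 = 14×5 + 1, 5 = 5×1).
1 divides -160, so solutions exist.
Back-substituting, 289×(-185) + 938×(57) = 1.
Scale by -160/1 = -160: (a₀, b₀) = (29600, -9120).
General solution: a = 29600 + 938t, b = -9120 - 289t for integer t.
a ≥ 0: smallest is 29600 mod 938 = 522 (at t = -31), with b = -161.

522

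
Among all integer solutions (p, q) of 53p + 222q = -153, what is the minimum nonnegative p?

gcd(222, 53) = 1  (222 = 4*53 + 10, 53 = 5*10 + 3, 10 = 3*3 + 1, 3 = 3*1).
1 divides -153, so solutions exist.
Back-substituting, 53*(-67) + 222*(16) = 1.
Scale by -153/1 = -153: (p₀, q₀) = (10251, -2448).
General solution: p = 10251 + 222t, q = -2448 - 53t for integer t.
p ≥ 0: smallest is 10251 mod 222 = 39 (at t = -46), with q = -10.

39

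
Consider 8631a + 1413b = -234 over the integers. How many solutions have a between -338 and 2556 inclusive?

gcd(8631, 1413) = 9  (8631 = 6·1413 + 153, 1413 = 9·153 + 36, 153 = 4·36 + 9, 36 = 4·9).
Back-substituting, 8631·(37) + 1413·(-226) = 9.
Scale by -26: particular solution (-962, 5876); reduce a mod 157: (137, -837).
General solution: a = 137 + 157t, b = -837 - 959t for integer t.
-338 ≤ 137 + 157t ≤ 2556 gives t ∈ [-3, 15], which is 19 values.

19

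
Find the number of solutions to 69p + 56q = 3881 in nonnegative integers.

gcd(69, 56):
  69 = 1*56 + 13
  56 = 4*13 + 4
  13 = 3*4 + 1
  4 = 4*1
so gcd(69, 56) = 1.
Back-substitute for Bézout coefficients:
  1 = 13 - 3*4
  ... = 69*(13) + 56*(-16)
Scale by 3881: one solution is (50453, -62096). Reduce p mod 56: (53, 4).
General: p = 53 + 56t, q = 4 - 69t.
p ≥ 0 ⇒ t ≥ 0; q ≥ 0 ⇒ t ≤ 0. So t ∈ [0, 0]: 1 solution.

1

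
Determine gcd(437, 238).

gcd(437, 238) = 1  (437 = 1·238 + 199, 238 = 1·199 + 39, 199 = 5·39 + 4, 39 = 9·4 + 3, 4 = 1·3 + 1, 3 = 3·1).

1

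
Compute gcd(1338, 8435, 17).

1

gcd(8435, 1338) = 1  (8435 = 6*1338 + 407, 1338 = 3*407 + 117, 407 = 3*117 + 56, 117 = 2*56 + 5, 56 = 11*5 + 1, 5 = 5*1).
gcd(1, 17) = 1.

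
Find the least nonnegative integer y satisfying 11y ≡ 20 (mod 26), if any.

16

gcd(26, 11) = 1  (26 = 2×11 + 4, 11 = 2×4 + 3, 4 = 1×3 + 1, 3 = 3×1).
1 divides 20, so solutions exist.
Back-substituting, 11×(-7) + 26×(3) = 1.
So 11×(-7) ≡ 1 (mod 26); multiply by 20: y ≡ -140 (mod 26).
Smallest nonnegative: y = -140 mod 26 = 16.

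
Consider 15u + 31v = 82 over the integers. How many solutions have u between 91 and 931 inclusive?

gcd(31, 15):
  31 = 2×15 + 1
  15 = 15×1
so gcd(31, 15) = 1.
Back-substitute for Bézout coefficients:
  1 = 31 - 2×15
  ... = 15×(-2) + 31×(1)
Scale by 82: particular solution (-164, 82); reduce u mod 31: (22, -8).
General solution: u = 22 + 31t, v = -8 - 15t for integer t.
91 ≤ 22 + 31t ≤ 931 gives t ∈ [3, 29], which is 27 values.

27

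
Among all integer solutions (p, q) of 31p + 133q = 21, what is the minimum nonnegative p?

gcd(133, 31):
  133 = 4*31 + 9
  31 = 3*9 + 4
  9 = 2*4 + 1
  4 = 4*1
so gcd(133, 31) = 1.
1 divides 21, so solutions exist.
Back-substitute for Bézout coefficients:
  1 = 9 - 2*4
  ... = 31*(-30) + 133*(7)
Scale by 21/1 = 21: (p₀, q₀) = (-630, 147).
General solution: p = -630 + 133t, q = 147 - 31t for integer t.
p ≥ 0: smallest is -630 mod 133 = 35 (at t = 5), with q = -8.

35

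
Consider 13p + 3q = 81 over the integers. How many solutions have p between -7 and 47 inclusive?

gcd(13, 3) = 1  (13 = 4·3 + 1, 3 = 3·1).
Back-substituting, 13·(1) + 3·(-4) = 1.
Scale by 81: particular solution (81, -324); reduce p mod 3: (0, 27).
General solution: p = 0 + 3t, q = 27 - 13t for integer t.
-7 ≤ 0 + 3t ≤ 47 gives t ∈ [-2, 15], which is 18 values.

18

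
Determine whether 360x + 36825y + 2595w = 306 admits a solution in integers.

no

gcd(36825, 360) = 15  (36825 = 102·360 + 105, 360 = 3·105 + 45, 105 = 2·45 + 15, 45 = 3·15).
gcd(15, 2595) = 15.
15 does not divide 306 (remainder 6), so no integer solutions.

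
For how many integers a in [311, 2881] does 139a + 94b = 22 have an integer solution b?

gcd(139, 94):
  139 = 1*94 + 45
  94 = 2*45 + 4
  45 = 11*4 + 1
  4 = 4*1
so gcd(139, 94) = 1.
Back-substitute for Bézout coefficients:
  1 = 45 - 11*4
  ... = 139*(23) + 94*(-34)
Scale by 22: particular solution (506, -748); reduce a mod 94: (36, -53).
General solution: a = 36 + 94t, b = -53 - 139t for integer t.
311 ≤ 36 + 94t ≤ 2881 gives t ∈ [3, 30], which is 28 values.

28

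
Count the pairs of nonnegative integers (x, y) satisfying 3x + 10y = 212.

7

gcd(10, 3) = 1.
By Bézout, 3×(-3) + 10×(1) = 1.
One solution: (4, 20).
General: x = 4 + 10t, y = 20 - 3t.
x ≥ 0 ⇒ t ≥ 0; y ≥ 0 ⇒ t ≤ 6. So t ∈ [0, 6]: 7 solutions.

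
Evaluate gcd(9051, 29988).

gcd(29988, 9051):
  29988 = 3*9051 + 2835
  9051 = 3*2835 + 546
  2835 = 5*546 + 105
  546 = 5*105 + 21
  105 = 5*21
so gcd(29988, 9051) = 21.

21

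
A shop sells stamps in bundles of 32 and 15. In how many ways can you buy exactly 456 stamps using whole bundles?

Need nonnegative integers with 32j + 15k = 456.
gcd(32, 15) = 1, and 32·(-7) + 15·(15) = 1.
So (j₀, k₀) = (-3192, 6840); general j = -3192 + 15t, k = 6840 - 32t.
j ≥ 0 ⇒ t ≥ 213; k ≥ 0 ⇒ t ≤ 213. That's 1 value of t.

1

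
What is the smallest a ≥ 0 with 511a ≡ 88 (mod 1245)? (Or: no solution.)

658

gcd(1245, 511) = 1.
1 divides 88, so solutions exist.
By Bézout, 511*(-134) + 1245*(55) = 1.
So 511*(-134) ≡ 1 (mod 1245); multiply by 88: a ≡ -11792 (mod 1245).
Smallest nonnegative: a = -11792 mod 1245 = 658.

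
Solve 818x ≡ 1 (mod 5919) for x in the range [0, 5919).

644

gcd(5919, 818):
  5919 = 7·818 + 193
  818 = 4·193 + 46
  193 = 4·46 + 9
  46 = 5·9 + 1
  9 = 9·1
so gcd(5919, 818) = 1.
Back-substitute for Bézout coefficients:
  1 = 46 - 5·9
  ... = 818·(644) + 5919·(-89)
So 818·644 ≡ 1 (mod 5919), and 644 mod 5919 = 644.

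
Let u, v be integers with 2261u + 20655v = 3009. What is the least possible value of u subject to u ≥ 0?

924

gcd(20655, 2261) = 17.
17 divides 3009, so solutions exist.
By Bézout, 2261*(-338) + 20655*(37) = 17.
Scale by 3009/17 = 177: (u₀, v₀) = (-59826, 6549).
General solution: u = -59826 + 1215t, v = 6549 - 133t for integer t.
u ≥ 0: smallest is -59826 mod 1215 = 924 (at t = 50), with v = -101.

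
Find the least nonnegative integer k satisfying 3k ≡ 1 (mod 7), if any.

5

gcd(7, 3) = 1  (7 = 2×3 + 1, 3 = 3×1).
1 divides 1, so solutions exist.
Back-substituting, 3×(-2) + 7×(1) = 1.
So 3×(-2) ≡ 1 (mod 7); multiply by 1: k ≡ -2 (mod 7).
Smallest nonnegative: k = -2 mod 7 = 5.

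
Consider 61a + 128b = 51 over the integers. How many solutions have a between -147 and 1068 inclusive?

9

gcd(128, 61) = 1.
By Bézout, 61×(21) + 128×(-10) = 1.
Particular solution: (47, -22).
General solution: a = 47 + 128t, b = -22 - 61t for integer t.
-147 ≤ 47 + 128t ≤ 1068 gives t ∈ [-1, 7], which is 9 values.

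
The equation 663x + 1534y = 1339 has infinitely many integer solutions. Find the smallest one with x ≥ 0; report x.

83

gcd(1534, 663) = 13.
13 divides 1339, so solutions exist.
By Bézout, 663×(-37) + 1534×(16) = 13.
Scale by 1339/13 = 103: (x₀, y₀) = (-3811, 1648).
General solution: x = -3811 + 118t, y = 1648 - 51t for integer t.
x ≥ 0: smallest is -3811 mod 118 = 83 (at t = 33), with y = -35.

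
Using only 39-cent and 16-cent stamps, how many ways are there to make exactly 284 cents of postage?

Need nonnegative integers with 39j + 16k = 284.
gcd(39, 16) = 1, and 39·(7) + 16·(-17) = 1.
So (j₀, k₀) = (1988, -4828); general j = 1988 + 16t, k = -4828 - 39t.
j ≥ 0 ⇒ t ≥ -124; k ≥ 0 ⇒ t ≤ -124. That's 1 value of t.

1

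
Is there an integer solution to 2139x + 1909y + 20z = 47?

yes

gcd(2139, 1909) = 23  (2139 = 1×1909 + 230, 1909 = 8×230 + 69, 230 = 3×69 + 23, 69 = 3×23).
gcd(23, 20) = 1.
1 divides 47, so integer solutions exist.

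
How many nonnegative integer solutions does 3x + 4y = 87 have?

gcd(4, 3):
  4 = 1·3 + 1
  3 = 3·1
so gcd(4, 3) = 1.
Back-substitute for Bézout coefficients:
  1 = 4 - 1·3
  ... = 3·(-1) + 4·(1)
Scale by 87: one solution is (-87, 87). Reduce x mod 4: (1, 21).
General: x = 1 + 4t, y = 21 - 3t.
x ≥ 0 ⇒ t ≥ 0; y ≥ 0 ⇒ t ≤ 7. So t ∈ [0, 7]: 8 solutions.

8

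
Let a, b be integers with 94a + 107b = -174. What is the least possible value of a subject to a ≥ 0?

71

gcd(107, 94):
  107 = 1·94 + 13
  94 = 7·13 + 3
  13 = 4·3 + 1
  3 = 3·1
so gcd(107, 94) = 1.
1 divides -174, so solutions exist.
Back-substitute for Bézout coefficients:
  1 = 13 - 4·3
  ... = 94·(-33) + 107·(29)
Scale by -174/1 = -174: (a₀, b₀) = (5742, -5046).
General solution: a = 5742 + 107t, b = -5046 - 94t for integer t.
a ≥ 0: smallest is 5742 mod 107 = 71 (at t = -53), with b = -64.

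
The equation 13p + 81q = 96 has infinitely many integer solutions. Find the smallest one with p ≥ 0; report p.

gcd(81, 13):
  81 = 6*13 + 3
  13 = 4*3 + 1
  3 = 3*1
so gcd(81, 13) = 1.
1 divides 96, so solutions exist.
Back-substitute for Bézout coefficients:
  1 = 13 - 4*3
  ... = 13*(25) + 81*(-4)
Scale by 96/1 = 96: (p₀, q₀) = (2400, -384).
General solution: p = 2400 + 81t, q = -384 - 13t for integer t.
p ≥ 0: smallest is 2400 mod 81 = 51 (at t = -29), with q = -7.

51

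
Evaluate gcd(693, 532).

gcd(693, 532):
  693 = 1×532 + 161
  532 = 3×161 + 49
  161 = 3×49 + 14
  49 = 3×14 + 7
  14 = 2×7
so gcd(693, 532) = 7.

7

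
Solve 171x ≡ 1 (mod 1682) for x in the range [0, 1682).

541

gcd(1682, 171):
  1682 = 9×171 + 143
  171 = 1×143 + 28
  143 = 5×28 + 3
  28 = 9×3 + 1
  3 = 3×1
so gcd(1682, 171) = 1.
Back-substitute for Bézout coefficients:
  1 = 28 - 9×3
  ... = 171×(541) + 1682×(-55)
So 171×541 ≡ 1 (mod 1682), and 541 mod 1682 = 541.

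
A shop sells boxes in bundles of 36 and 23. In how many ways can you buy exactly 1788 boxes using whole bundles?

Need nonnegative integers with 36j + 23k = 1788.
gcd(36, 23) = 1, and 36·(-7) + 23·(11) = 1.
So (j₀, k₀) = (-12516, 19668); general j = -12516 + 23t, k = 19668 - 36t.
j ≥ 0 ⇒ t ≥ 545; k ≥ 0 ⇒ t ≤ 546. That's 2 values of t.

2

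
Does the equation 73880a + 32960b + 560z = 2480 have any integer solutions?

gcd(73880, 32960) = 40  (73880 = 2·32960 + 7960, 32960 = 4·7960 + 1120, 7960 = 7·1120 + 120, 1120 = 9·120 + 40, 120 = 3·40).
gcd(40, 560) = 40.
40 divides 2480, so integer solutions exist.

yes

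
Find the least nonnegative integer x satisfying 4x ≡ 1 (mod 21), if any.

gcd(21, 4) = 1.
1 divides 1, so solutions exist.
By Bézout, 4*(-5) + 21*(1) = 1.
So 4*(-5) ≡ 1 (mod 21); multiply by 1: x ≡ -5 (mod 21).
Smallest nonnegative: x = -5 mod 21 = 16.

16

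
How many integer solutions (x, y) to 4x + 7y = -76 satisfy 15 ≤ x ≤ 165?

gcd(7, 4) = 1  (7 = 1·4 + 3, 4 = 1·3 + 1, 3 = 3·1).
Back-substituting, 4·(2) + 7·(-1) = 1.
Scale by -76: particular solution (-152, 76); reduce x mod 7: (2, -12).
General solution: x = 2 + 7t, y = -12 - 4t for integer t.
15 ≤ 2 + 7t ≤ 165 gives t ∈ [2, 23], which is 22 values.

22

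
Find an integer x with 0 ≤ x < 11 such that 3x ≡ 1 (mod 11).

gcd(11, 3):
  11 = 3×3 + 2
  3 = 1×2 + 1
  2 = 2×1
so gcd(11, 3) = 1.
Back-substitute for Bézout coefficients:
  1 = 3 - 1×2
  ... = 3×(4) + 11×(-1)
So 3×4 ≡ 1 (mod 11), and 4 mod 11 = 4.

4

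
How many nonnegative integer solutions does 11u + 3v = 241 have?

7

gcd(11, 3):
  11 = 3·3 + 2
  3 = 1·2 + 1
  2 = 2·1
so gcd(11, 3) = 1.
Back-substitute for Bézout coefficients:
  1 = 3 - 1·2
  ... = 11·(-1) + 3·(4)
Scale by 241: one solution is (-241, 964). Reduce u mod 3: (2, 73).
General: u = 2 + 3t, v = 73 - 11t.
u ≥ 0 ⇒ t ≥ 0; v ≥ 0 ⇒ t ≤ 6. So t ∈ [0, 6]: 7 solutions.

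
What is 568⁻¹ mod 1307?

gcd(1307, 568) = 1  (1307 = 2*568 + 171, 568 = 3*171 + 55, 171 = 3*55 + 6, 55 = 9*6 + 1, 6 = 6*1).
Back-substituting, 568*(214) + 1307*(-93) = 1.
So 568*214 ≡ 1 (mod 1307), and 214 mod 1307 = 214.

214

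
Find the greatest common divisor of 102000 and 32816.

gcd(102000, 32816):
  102000 = 3·32816 + 3552
  32816 = 9·3552 + 848
  3552 = 4·848 + 160
  848 = 5·160 + 48
  160 = 3·48 + 16
  48 = 3·16
so gcd(102000, 32816) = 16.

16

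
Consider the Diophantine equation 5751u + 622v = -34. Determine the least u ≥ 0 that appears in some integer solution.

gcd(5751, 622):
  5751 = 9×622 + 153
  622 = 4×153 + 10
  153 = 15×10 + 3
  10 = 3×3 + 1
  3 = 3×1
so gcd(5751, 622) = 1.
1 divides -34, so solutions exist.
Back-substitute for Bézout coefficients:
  1 = 10 - 3×3
  ... = 5751×(-187) + 622×(1729)
Scale by -34/1 = -34: (u₀, v₀) = (6358, -58786).
General solution: u = 6358 + 622t, v = -58786 - 5751t for integer t.
u ≥ 0: smallest is 6358 mod 622 = 138 (at t = -10), with v = -1276.

138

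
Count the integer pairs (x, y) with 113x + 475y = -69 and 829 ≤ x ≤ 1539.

2

gcd(475, 113) = 1.
By Bézout, 113·(227) + 475·(-54) = 1.
Particular solution: (12, -3).
General solution: x = 12 + 475t, y = -3 - 113t for integer t.
829 ≤ 12 + 475t ≤ 1539 gives t ∈ [2, 3], which is 2 values.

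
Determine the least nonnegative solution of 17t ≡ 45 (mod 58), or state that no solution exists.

gcd(58, 17):
  58 = 3·17 + 7
  17 = 2·7 + 3
  7 = 2·3 + 1
  3 = 3·1
so gcd(58, 17) = 1.
1 divides 45, so solutions exist.
Back-substitute for Bézout coefficients:
  1 = 7 - 2·3
  ... = 17·(-17) + 58·(5)
So 17·(-17) ≡ 1 (mod 58); multiply by 45: t ≡ -765 (mod 58).
Smallest nonnegative: t = -765 mod 58 = 47.

47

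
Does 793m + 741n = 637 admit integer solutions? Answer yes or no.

yes

gcd(793, 741) = 13.
13 divides 637, so integer solutions exist.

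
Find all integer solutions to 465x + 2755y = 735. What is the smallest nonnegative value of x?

126

gcd(2755, 465) = 5  (2755 = 5*465 + 430, 465 = 1*430 + 35, 430 = 12*35 + 10, 35 = 3*10 + 5, 10 = 2*5).
5 divides 735, so solutions exist.
Back-substituting, 465*(237) + 2755*(-40) = 5.
Scale by 735/5 = 147: (x₀, y₀) = (34839, -5880).
General solution: x = 34839 + 551t, y = -5880 - 93t for integer t.
x ≥ 0: smallest is 34839 mod 551 = 126 (at t = -63), with y = -21.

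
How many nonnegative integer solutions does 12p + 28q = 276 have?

4

gcd(28, 12) = 4.
By Bézout, 12·(-2) + 28·(1) = 4.
One solution: (2, 9).
General: p = 2 + 7t, q = 9 - 3t.
p ≥ 0 ⇒ t ≥ 0; q ≥ 0 ⇒ t ≤ 3. So t ∈ [0, 3]: 4 solutions.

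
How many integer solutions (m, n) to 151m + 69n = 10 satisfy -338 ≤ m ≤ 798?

17

gcd(151, 69):
  151 = 2*69 + 13
  69 = 5*13 + 4
  13 = 3*4 + 1
  4 = 4*1
so gcd(151, 69) = 1.
Back-substitute for Bézout coefficients:
  1 = 13 - 3*4
  ... = 151*(16) + 69*(-35)
Scale by 10: particular solution (160, -350); reduce m mod 69: (22, -48).
General solution: m = 22 + 69t, n = -48 - 151t for integer t.
-338 ≤ 22 + 69t ≤ 798 gives t ∈ [-5, 11], which is 17 values.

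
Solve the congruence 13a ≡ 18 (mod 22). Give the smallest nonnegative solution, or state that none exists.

gcd(22, 13) = 1  (22 = 1×13 + 9, 13 = 1×9 + 4, 9 = 2×4 + 1, 4 = 4×1).
1 divides 18, so solutions exist.
Back-substituting, 13×(-5) + 22×(3) = 1.
So 13×(-5) ≡ 1 (mod 22); multiply by 18: a ≡ -90 (mod 22).
Smallest nonnegative: a = -90 mod 22 = 20.

20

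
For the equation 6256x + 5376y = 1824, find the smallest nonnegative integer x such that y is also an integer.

222

gcd(6256, 5376) = 16.
16 divides 1824, so solutions exist.
By Bézout, 6256·(55) + 5376·(-64) = 16.
Scale by 1824/16 = 114: (x₀, y₀) = (6270, -7296).
General solution: x = 6270 + 336t, y = -7296 - 391t for integer t.
x ≥ 0: smallest is 6270 mod 336 = 222 (at t = -18), with y = -258.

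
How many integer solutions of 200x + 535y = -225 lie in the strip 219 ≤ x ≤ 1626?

13

gcd(535, 200) = 5.
By Bézout, 200·(-8) + 535·(3) = 5.
Particular solution: (39, -15).
General solution: x = 39 + 107t, y = -15 - 40t for integer t.
219 ≤ 39 + 107t ≤ 1626 gives t ∈ [2, 14], which is 13 values.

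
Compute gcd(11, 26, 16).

gcd(26, 11) = 1.
gcd(1, 16) = 1.

1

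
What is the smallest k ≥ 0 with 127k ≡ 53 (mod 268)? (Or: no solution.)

203

gcd(268, 127):
  268 = 2*127 + 14
  127 = 9*14 + 1
  14 = 14*1
so gcd(268, 127) = 1.
1 divides 53, so solutions exist.
Back-substitute for Bézout coefficients:
  1 = 127 - 9*14
  ... = 127*(19) + 268*(-9)
So 127*(19) ≡ 1 (mod 268); multiply by 53: k ≡ 1007 (mod 268).
Smallest nonnegative: k = 1007 mod 268 = 203.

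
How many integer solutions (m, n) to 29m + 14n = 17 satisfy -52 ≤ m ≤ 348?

28

gcd(29, 14):
  29 = 2×14 + 1
  14 = 14×1
so gcd(29, 14) = 1.
Back-substitute for Bézout coefficients:
  1 = 29 - 2×14
  ... = 29×(1) + 14×(-2)
Scale by 17: particular solution (17, -34); reduce m mod 14: (3, -5).
General solution: m = 3 + 14t, n = -5 - 29t for integer t.
-52 ≤ 3 + 14t ≤ 348 gives t ∈ [-3, 24], which is 28 values.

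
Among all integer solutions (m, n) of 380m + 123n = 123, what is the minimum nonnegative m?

gcd(380, 123) = 1  (380 = 3*123 + 11, 123 = 11*11 + 2, 11 = 5*2 + 1, 2 = 2*1).
1 divides 123, so solutions exist.
Back-substituting, 380*(56) + 123*(-173) = 1.
Scale by 123/1 = 123: (m₀, n₀) = (6888, -21279).
General solution: m = 6888 + 123t, n = -21279 - 380t for integer t.
m ≥ 0: smallest is 6888 mod 123 = 0 (at t = -56), with n = 1.

0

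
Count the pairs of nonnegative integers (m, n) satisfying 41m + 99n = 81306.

gcd(99, 41) = 1  (99 = 2*41 + 17, 41 = 2*17 + 7, 17 = 2*7 + 3, 7 = 2*3 + 1, 3 = 3*1).
Back-substituting, 41*(29) + 99*(-12) = 1.
Scale by 81306: one solution is (2357874, -975672). Reduce m mod 99: (90, 784).
General: m = 90 + 99t, n = 784 - 41t.
m ≥ 0 ⇒ t ≥ 0; n ≥ 0 ⇒ t ≤ 19. So t ∈ [0, 19]: 20 solutions.

20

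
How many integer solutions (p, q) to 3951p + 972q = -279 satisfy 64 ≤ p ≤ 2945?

gcd(3951, 972) = 9  (3951 = 4×972 + 63, 972 = 15×63 + 27, 63 = 2×27 + 9, 27 = 3×9).
Back-substituting, 3951×(31) + 972×(-126) = 9.
Scale by -31: particular solution (-961, 3906); reduce p mod 108: (11, -45).
General solution: p = 11 + 108t, q = -45 - 439t for integer t.
64 ≤ 11 + 108t ≤ 2945 gives t ∈ [1, 27], which is 27 values.

27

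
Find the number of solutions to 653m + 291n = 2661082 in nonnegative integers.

14

gcd(653, 291):
  653 = 2*291 + 71
  291 = 4*71 + 7
  71 = 10*7 + 1
  7 = 7*1
so gcd(653, 291) = 1.
Back-substitute for Bézout coefficients:
  1 = 71 - 10*7
  ... = 653*(41) + 291*(-92)
Scale by 2661082: one solution is (109104362, -244819544). Reduce m mod 291: (23, 9093).
General: m = 23 + 291t, n = 9093 - 653t.
m ≥ 0 ⇒ t ≥ 0; n ≥ 0 ⇒ t ≤ 13. So t ∈ [0, 13]: 14 solutions.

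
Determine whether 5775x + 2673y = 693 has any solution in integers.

yes

gcd(5775, 2673) = 33.
33 divides 693, so integer solutions exist.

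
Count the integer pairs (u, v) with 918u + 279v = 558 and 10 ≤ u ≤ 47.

gcd(918, 279):
  918 = 3*279 + 81
  279 = 3*81 + 36
  81 = 2*36 + 9
  36 = 4*9
so gcd(918, 279) = 9.
Back-substitute for Bézout coefficients:
  9 = 81 - 2*36
  ... = 918*(7) + 279*(-23)
Scale by 62: particular solution (434, -1426); reduce u mod 31: (0, 2).
General solution: u = 0 + 31t, v = 2 - 102t for integer t.
10 ≤ 0 + 31t ≤ 47 gives t ∈ [1, 1], which is 1 value.

1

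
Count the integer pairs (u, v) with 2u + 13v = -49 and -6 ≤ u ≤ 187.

gcd(13, 2):
  13 = 6·2 + 1
  2 = 2·1
so gcd(13, 2) = 1.
Back-substitute for Bézout coefficients:
  1 = 13 - 6·2
  ... = 2·(-6) + 13·(1)
Scale by -49: particular solution (294, -49); reduce u mod 13: (8, -5).
General solution: u = 8 + 13t, v = -5 - 2t for integer t.
-6 ≤ 8 + 13t ≤ 187 gives t ∈ [-1, 13], which is 15 values.

15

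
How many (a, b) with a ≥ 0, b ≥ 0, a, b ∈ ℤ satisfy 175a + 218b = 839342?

gcd(218, 175) = 1  (218 = 1·175 + 43, 175 = 4·43 + 3, 43 = 14·3 + 1, 3 = 3·1).
Back-substituting, 175·(-71) + 218·(57) = 1.
Scale by 839342: one solution is (-59593282, 47842494). Reduce a mod 218: (70, 3794).
General: a = 70 + 218t, b = 3794 - 175t.
a ≥ 0 ⇒ t ≥ 0; b ≥ 0 ⇒ t ≤ 21. So t ∈ [0, 21]: 22 solutions.

22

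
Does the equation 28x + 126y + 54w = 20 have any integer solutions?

yes

gcd(126, 28) = 14.
gcd(14, 54) = 2.
2 divides 20, so integer solutions exist.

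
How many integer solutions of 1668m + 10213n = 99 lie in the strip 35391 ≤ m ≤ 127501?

9

gcd(10213, 1668) = 1.
By Bézout, 1668*(1096) + 10213*(-179) = 1.
Particular solution: (6374, -1041).
General solution: m = 6374 + 10213t, n = -1041 - 1668t for integer t.
35391 ≤ 6374 + 10213t ≤ 127501 gives t ∈ [3, 11], which is 9 values.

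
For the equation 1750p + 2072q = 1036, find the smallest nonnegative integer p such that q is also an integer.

gcd(2072, 1750) = 14.
14 divides 1036, so solutions exist.
By Bézout, 1750*(45) + 2072*(-38) = 14.
Scale by 1036/14 = 74: (p₀, q₀) = (3330, -2812).
General solution: p = 3330 + 148t, q = -2812 - 125t for integer t.
p ≥ 0: smallest is 3330 mod 148 = 74 (at t = -22), with q = -62.

74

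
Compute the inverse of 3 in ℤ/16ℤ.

11

gcd(16, 3) = 1.
By Bézout, 3×(-5) + 16×(1) = 1.
So 3×-5 ≡ 1 (mod 16), and -5 mod 16 = 11.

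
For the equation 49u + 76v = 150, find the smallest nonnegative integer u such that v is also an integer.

gcd(76, 49) = 1  (76 = 1·49 + 27, 49 = 1·27 + 22, 27 = 1·22 + 5, 22 = 4·5 + 2, 5 = 2·2 + 1, 2 = 2·1).
1 divides 150, so solutions exist.
Back-substituting, 49·(-31) + 76·(20) = 1.
Scale by 150/1 = 150: (u₀, v₀) = (-4650, 3000).
General solution: u = -4650 + 76t, v = 3000 - 49t for integer t.
u ≥ 0: smallest is -4650 mod 76 = 62 (at t = 62), with v = -38.

62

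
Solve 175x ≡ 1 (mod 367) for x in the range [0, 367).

gcd(367, 175) = 1.
By Bézout, 175*(151) + 367*(-72) = 1.
So 175*151 ≡ 1 (mod 367), and 151 mod 367 = 151.

151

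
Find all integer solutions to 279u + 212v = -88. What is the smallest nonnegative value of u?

gcd(279, 212):
  279 = 1·212 + 67
  212 = 3·67 + 11
  67 = 6·11 + 1
  11 = 11·1
so gcd(279, 212) = 1.
1 divides -88, so solutions exist.
Back-substitute for Bézout coefficients:
  1 = 67 - 6·11
  ... = 279·(19) + 212·(-25)
Scale by -88/1 = -88: (u₀, v₀) = (-1672, 2200).
General solution: u = -1672 + 212t, v = 2200 - 279t for integer t.
u ≥ 0: smallest is -1672 mod 212 = 24 (at t = 8), with v = -32.

24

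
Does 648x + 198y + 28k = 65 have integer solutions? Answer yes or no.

no

gcd(648, 198):
  648 = 3×198 + 54
  198 = 3×54 + 36
  54 = 1×36 + 18
  36 = 2×18
so gcd(648, 198) = 18.
gcd(18, 28) = 2.
2 does not divide 65 (remainder 1), so no integer solutions.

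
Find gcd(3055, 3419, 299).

gcd(3419, 3055) = 13.
gcd(13, 299) = 13.

13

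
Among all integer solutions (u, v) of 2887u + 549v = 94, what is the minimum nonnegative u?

511

gcd(2887, 549):
  2887 = 5×549 + 142
  549 = 3×142 + 123
  142 = 1×123 + 19
  123 = 6×19 + 9
  19 = 2×9 + 1
  9 = 9×1
so gcd(2887, 549) = 1.
1 divides 94, so solutions exist.
Back-substitute for Bézout coefficients:
  1 = 19 - 2×9
  ... = 2887×(58) + 549×(-305)
Scale by 94/1 = 94: (u₀, v₀) = (5452, -28670).
General solution: u = 5452 + 549t, v = -28670 - 2887t for integer t.
u ≥ 0: smallest is 5452 mod 549 = 511 (at t = -9), with v = -2687.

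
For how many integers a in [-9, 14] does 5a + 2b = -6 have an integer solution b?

12

gcd(5, 2):
  5 = 2×2 + 1
  2 = 2×1
so gcd(5, 2) = 1.
Back-substitute for Bézout coefficients:
  1 = 5 - 2×2
  ... = 5×(1) + 2×(-2)
Scale by -6: particular solution (-6, 12); reduce a mod 2: (0, -3).
General solution: a = 0 + 2t, b = -3 - 5t for integer t.
-9 ≤ 0 + 2t ≤ 14 gives t ∈ [-4, 7], which is 12 values.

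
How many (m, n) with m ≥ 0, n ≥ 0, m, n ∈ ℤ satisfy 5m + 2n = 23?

2

gcd(5, 2):
  5 = 2·2 + 1
  2 = 2·1
so gcd(5, 2) = 1.
Back-substitute for Bézout coefficients:
  1 = 5 - 2·2
  ... = 5·(1) + 2·(-2)
Scale by 23: one solution is (23, -46). Reduce m mod 2: (1, 9).
General: m = 1 + 2t, n = 9 - 5t.
m ≥ 0 ⇒ t ≥ 0; n ≥ 0 ⇒ t ≤ 1. So t ∈ [0, 1]: 2 solutions.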